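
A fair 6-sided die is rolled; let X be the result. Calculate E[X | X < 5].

5/2

Given X < 5, X is equally likely to be any of {1, 2, 3, 4}.
E[X | X < 5] = (1 + 2 + 3 + 4) / 4 = 5/2.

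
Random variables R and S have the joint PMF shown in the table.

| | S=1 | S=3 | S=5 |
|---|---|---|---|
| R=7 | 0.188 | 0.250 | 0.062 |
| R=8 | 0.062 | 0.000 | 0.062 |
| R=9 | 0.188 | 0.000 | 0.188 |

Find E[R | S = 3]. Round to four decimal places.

P(S = 3) = 0.250.
Summing R·P(R=x,S=y) over the conditioning event gives 1.750.
E[R | S = 3] = (1.750) / (0.250) = 7.0000.

7.0000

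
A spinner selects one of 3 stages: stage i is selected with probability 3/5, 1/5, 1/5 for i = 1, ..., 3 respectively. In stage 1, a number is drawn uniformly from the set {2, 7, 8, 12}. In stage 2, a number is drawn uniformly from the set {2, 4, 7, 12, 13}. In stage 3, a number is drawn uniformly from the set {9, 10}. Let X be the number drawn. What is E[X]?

E[X | stage 1] = (2+7+8+12)/4 = 29/4.
E[X | stage 2] = (2+4+7+12+13)/5 = 38/5.
E[X | stage 3] = (9+10)/2 = 19/2.
E[X] = (3/5)·(29/4) + (1/5)·(38/5) + (1/5)·(19/2) = 777/100.

777/100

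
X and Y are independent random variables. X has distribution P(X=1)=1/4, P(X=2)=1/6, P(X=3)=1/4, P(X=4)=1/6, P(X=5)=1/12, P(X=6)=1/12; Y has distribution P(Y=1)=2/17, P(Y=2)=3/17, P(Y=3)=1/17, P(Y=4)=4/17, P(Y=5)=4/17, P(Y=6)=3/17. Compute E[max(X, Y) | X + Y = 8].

P(X + Y = 8) = 5/34.
Summing max(X,Y)·P(x,y) over outcomes with X + Y = 8 gives 151/204.
E[max(X, Y) | X + Y = 8] = (151/204) / (5/34) = 151/30.

151/30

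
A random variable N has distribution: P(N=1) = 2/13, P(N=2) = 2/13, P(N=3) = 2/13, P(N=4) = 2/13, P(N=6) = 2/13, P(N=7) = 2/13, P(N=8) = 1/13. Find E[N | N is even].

32/7

P(N is even) = 7/13.
Σ over the event: 2·2/13 + 4·2/13 + 6·2/13 + 8·1/13 = 32/13.
E[N | N is even] = (32/13) / (7/13) = 32/7.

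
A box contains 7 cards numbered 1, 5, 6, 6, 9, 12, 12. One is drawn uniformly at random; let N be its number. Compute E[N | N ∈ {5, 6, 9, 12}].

25/3

P(N ∈ {5, 6, 9, 12}) = 6/7.
Σ over the event: 5·1/7 + 6·2/7 + 9·1/7 + 12·2/7 = 50/7.
E[N | N ∈ {5, 6, 9, 12}] = (50/7) / (6/7) = 25/3.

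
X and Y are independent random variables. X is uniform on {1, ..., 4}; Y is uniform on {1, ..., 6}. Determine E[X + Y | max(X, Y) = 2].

10/3

Outcomes with max(X, Y) = 2: (1,2), (2,1), (2,2), each with probability 1/24.
E[X + Y | max(X, Y) = 2] = (3 + 3 + 4) / 3 = 10/3.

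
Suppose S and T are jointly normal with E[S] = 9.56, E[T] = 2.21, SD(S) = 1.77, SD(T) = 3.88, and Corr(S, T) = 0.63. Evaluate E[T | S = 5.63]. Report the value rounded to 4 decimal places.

-3.2174

E[T | S=x] = μ_T + ρ(σ_T/σ_S)(x − μ_S) for jointly normal variables.
E[T | S=5.63] = 2.21 + (0.63)·(3.88/1.77)·(5.63 − (9.56)) = 2.21 + (1.38102)·(-3.93) = -3.2174.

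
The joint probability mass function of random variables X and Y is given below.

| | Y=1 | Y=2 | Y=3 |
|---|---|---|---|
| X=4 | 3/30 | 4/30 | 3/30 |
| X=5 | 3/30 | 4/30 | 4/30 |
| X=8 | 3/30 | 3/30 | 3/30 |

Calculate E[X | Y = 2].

P(Y = 2) = 11/30.
Summing X·P(X=x,Y=y) over the conditioning event gives 2.
E[X | Y = 2] = (2) / (11/30) = 60/11.

60/11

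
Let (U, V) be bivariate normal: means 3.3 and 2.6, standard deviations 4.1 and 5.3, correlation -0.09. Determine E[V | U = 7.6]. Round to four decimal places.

The regression of V on U has slope ρ·σ_V/σ_U and passes through (μ_U, μ_V).
E[V | U=7.6] = 2.6 + (-0.09)·(5.3/4.1)·(7.6 − (3.3)) = 2.6 + (-0.11634)·(4.3) = 2.0997.

2.0997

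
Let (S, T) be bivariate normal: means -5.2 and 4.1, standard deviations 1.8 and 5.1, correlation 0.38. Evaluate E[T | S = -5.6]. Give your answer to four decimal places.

E[T | S=x] = μ_T + ρ(σ_T/σ_S)(x − μ_S) for jointly normal variables.
E[T | S=-5.6] = 4.1 + (0.38)·(5.1/1.8)·(-5.6 − (-5.2)) = 4.1 + (1.0767)·(-0.4) = 3.6693.

3.6693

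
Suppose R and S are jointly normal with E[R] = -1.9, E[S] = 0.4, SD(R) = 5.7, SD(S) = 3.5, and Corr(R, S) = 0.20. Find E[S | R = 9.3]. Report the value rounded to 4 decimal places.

For a bivariate normal, E[S | R=x] = μ_S + ρ·(σ_S/σ_R)·(x − μ_R).
E[S | R=9.3] = 0.4 + (0.20)·(3.5/5.7)·(9.3 − (-1.9)) = 0.4 + (0.122807)·(11.2) = 1.7754.

1.7754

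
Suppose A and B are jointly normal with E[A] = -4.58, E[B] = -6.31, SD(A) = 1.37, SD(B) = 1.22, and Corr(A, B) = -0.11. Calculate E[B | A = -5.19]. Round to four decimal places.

-6.2502

The regression of B on A has slope ρ·σ_B/σ_A and passes through (μ_A, μ_B).
E[B | A=-5.19] = -6.31 + (-0.11)·(1.22/1.37)·(-5.19 − (-4.58)) = -6.31 + (-0.097956)·(-0.61) = -6.2502.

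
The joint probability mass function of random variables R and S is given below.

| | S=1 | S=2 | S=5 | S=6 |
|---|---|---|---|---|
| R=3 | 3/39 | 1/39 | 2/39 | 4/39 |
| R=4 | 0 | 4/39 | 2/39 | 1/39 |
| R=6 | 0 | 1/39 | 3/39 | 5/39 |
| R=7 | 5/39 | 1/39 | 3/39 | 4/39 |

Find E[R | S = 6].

P(S = 6) = 14/39.
Summing R·P(R=x,S=y) over the conditioning event gives 74/39.
E[R | S = 6] = (74/39) / (14/39) = 37/7.

37/7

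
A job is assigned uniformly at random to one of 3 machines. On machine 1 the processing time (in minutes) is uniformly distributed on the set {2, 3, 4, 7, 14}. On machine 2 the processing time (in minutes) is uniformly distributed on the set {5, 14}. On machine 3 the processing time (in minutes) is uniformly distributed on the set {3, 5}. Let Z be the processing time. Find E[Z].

E[Z | machine 1] = (2+3+4+7+14)/5 = 6.
E[Z | machine 2] = (5+14)/2 = 19/2.
E[Z | machine 3] = (3+5)/2 = 4.
By the law of total expectation,
E[Z] = (1/3)·(6) + (1/3)·(19/2) + (1/3)·(4) = 13/2.

13/2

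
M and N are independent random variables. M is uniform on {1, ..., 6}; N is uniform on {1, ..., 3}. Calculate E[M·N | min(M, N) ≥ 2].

10

Outcomes with min(M, N) ≥ 2: (2,2), (2,3), (3,2), (3,3), (4,2), (4,3), (5,2), (5,3), (6,2), (6,3), each with probability 1/18.
E[M·N | min(M, N) ≥ 2] = (4 + 6 + 6 + 9 + 8 + 12 + 10 + 15 + 12 + 18) / 10 = 10.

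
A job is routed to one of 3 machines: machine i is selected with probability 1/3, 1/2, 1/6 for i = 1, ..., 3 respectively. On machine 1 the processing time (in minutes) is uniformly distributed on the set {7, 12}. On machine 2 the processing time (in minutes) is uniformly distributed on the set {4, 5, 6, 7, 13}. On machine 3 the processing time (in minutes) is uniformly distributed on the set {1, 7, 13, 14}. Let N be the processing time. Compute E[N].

65/8

E[N | machine 1] = (7+12)/2 = 19/2.
E[N | machine 2] = (4+5+6+7+13)/5 = 7.
E[N | machine 3] = (1+7+13+14)/4 = 35/4.
By the law of total expectation,
E[N] = (1/3)·(19/2) + (1/2)·(7) + (1/6)·(35/4) = 65/8.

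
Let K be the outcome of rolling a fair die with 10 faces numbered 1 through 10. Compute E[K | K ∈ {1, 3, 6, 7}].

17/4

P(K ∈ {1, 3, 6, 7}) = 2/5.
Σ over the event: 1·1/10 + 3·1/10 + 6·1/10 + 7·1/10 = 17/10.
E[K | K ∈ {1, 3, 6, 7}] = (17/10) / (2/5) = 17/4.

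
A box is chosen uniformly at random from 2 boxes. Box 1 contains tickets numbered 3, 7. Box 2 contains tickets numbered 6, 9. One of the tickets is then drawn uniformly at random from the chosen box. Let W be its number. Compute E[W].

25/4

E[W | box 1] = (3+7)/2 = 5.
E[W | box 2] = (6+9)/2 = 15/2.
E[W] = (1/2)·(5) + (1/2)·(15/2) = 25/4.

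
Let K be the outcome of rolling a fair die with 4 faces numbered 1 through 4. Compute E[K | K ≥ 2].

3

Given K ≥ 2, K is equally likely to be any of {2, 3, 4}.
E[K | K ≥ 2] = (2 + 3 + 4) / 3 = 3.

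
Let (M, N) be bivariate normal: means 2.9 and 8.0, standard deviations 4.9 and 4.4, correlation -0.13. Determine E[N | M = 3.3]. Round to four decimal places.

The regression of N on M has slope ρ·σ_N/σ_M and passes through (μ_M, μ_N).
E[N | M=3.3] = 8.0 + (-0.13)·(4.4/4.9)·(3.3 − (2.9)) = 8.0 + (-0.11673)·(0.4) = 7.9533.

7.9533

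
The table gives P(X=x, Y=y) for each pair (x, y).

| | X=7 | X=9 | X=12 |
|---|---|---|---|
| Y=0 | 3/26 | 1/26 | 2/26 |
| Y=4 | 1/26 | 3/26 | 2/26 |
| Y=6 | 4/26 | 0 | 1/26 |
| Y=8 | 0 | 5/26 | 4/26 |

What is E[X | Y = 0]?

9

P(Y = 0) = 3/13.
Σ X·P over the event = 7·(3/26) + 9·(1/26) + 12·(2/26) = 27/13.
E[X | Y = 0] = (27/13) / (3/13) = 9.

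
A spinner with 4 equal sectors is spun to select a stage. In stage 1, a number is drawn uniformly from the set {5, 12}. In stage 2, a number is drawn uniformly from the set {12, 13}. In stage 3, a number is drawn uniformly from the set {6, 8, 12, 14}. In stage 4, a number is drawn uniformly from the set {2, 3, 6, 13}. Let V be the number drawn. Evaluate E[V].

E[V | stage 1] = (5+12)/2 = 17/2.
E[V | stage 2] = (12+13)/2 = 25/2.
E[V | stage 3] = (6+8+12+14)/4 = 10.
E[V | stage 4] = (2+3+6+13)/4 = 6.
E[V] = (1/4)·(17/2) + (1/4)·(25/2) + (1/4)·(10) + (1/4)·(6) = 37/4.

37/4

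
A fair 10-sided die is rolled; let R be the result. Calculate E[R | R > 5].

8

Given R > 5, R is equally likely to be any of {6, 7, 8, 9, 10}.
E[R | R > 5] = (6 + 7 + 8 + 9 + 10) / 5 = 8.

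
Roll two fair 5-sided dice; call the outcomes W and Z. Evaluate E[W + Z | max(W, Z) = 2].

Outcomes with max(W, Z) = 2: (1,2), (2,1), (2,2), each with probability 1/25.
E[W + Z | max(W, Z) = 2] = (3 + 3 + 4) / 3 = 10/3.

10/3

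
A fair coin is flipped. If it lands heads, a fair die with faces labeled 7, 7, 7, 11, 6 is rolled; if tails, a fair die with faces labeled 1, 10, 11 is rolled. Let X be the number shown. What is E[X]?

112/15

E[X | heads] = (7+7+7+11+6)/5 = 38/5.
E[X | tails] = (1+10+11)/3 = 22/3.
E[X] = (1/2)·(38/5) + (1/2)·(22/3) = 112/15.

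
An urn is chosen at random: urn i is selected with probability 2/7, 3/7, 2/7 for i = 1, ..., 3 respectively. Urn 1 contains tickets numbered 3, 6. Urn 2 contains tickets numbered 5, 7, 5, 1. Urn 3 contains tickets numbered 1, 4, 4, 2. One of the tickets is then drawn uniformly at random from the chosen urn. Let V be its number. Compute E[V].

4

E[V | urn 1] = (3+6)/2 = 9/2.
E[V | urn 2] = (5+7+5+1)/4 = 9/2.
E[V | urn 3] = (1+4+4+2)/4 = 11/4.
E[V] = (2/7)·(9/2) + (3/7)·(9/2) + (2/7)·(11/4) = 4.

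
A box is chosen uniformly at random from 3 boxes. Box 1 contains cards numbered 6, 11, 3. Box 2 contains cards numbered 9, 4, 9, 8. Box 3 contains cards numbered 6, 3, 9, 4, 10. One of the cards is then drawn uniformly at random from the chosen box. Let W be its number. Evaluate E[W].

617/90

E[W | box 1] = (6+11+3)/3 = 20/3.
E[W | box 2] = (9+4+9+8)/4 = 15/2.
E[W | box 3] = (6+3+9+4+10)/5 = 32/5.
By the law of total expectation,
E[W] = (1/3)·(20/3) + (1/3)·(15/2) + (1/3)·(32/5) = 617/90.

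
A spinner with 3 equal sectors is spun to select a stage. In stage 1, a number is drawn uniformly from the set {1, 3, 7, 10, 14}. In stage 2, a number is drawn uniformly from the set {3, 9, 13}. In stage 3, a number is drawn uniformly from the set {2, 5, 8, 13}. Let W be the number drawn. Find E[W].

E[W | stage 1] = (1+3+7+10+14)/5 = 7.
E[W | stage 2] = (3+9+13)/3 = 25/3.
E[W | stage 3] = (2+5+8+13)/4 = 7.
By the law of total expectation,
E[W] = (1/3)·(7) + (1/3)·(25/3) + (1/3)·(7) = 67/9.

67/9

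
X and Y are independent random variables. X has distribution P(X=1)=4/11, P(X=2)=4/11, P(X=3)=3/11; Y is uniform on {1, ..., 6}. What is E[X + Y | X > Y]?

39/10

P(X > Y) = 5/33.
Summing (X+Y)·P(x,y) over outcomes with X > Y gives 13/22.
E[X + Y | X > Y] = (13/22) / (5/33) = 39/10.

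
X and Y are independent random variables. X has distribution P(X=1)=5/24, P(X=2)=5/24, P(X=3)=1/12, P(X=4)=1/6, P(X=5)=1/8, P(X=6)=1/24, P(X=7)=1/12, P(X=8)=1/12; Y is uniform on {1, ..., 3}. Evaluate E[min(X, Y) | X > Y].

P(X > Y) = 5/8.
Summing min(X,Y)·P(x,y) over outcomes with X > Y gives 83/72.
E[min(X, Y) | X > Y] = (83/72) / (5/8) = 83/45.

83/45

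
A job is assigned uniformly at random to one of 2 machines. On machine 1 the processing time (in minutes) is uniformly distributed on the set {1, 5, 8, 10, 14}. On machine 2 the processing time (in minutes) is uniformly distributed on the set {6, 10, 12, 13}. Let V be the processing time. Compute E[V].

357/40

E[V | machine 1] = (1+5+8+10+14)/5 = 38/5.
E[V | machine 2] = (6+10+12+13)/4 = 41/4.
By the law of total expectation,
E[V] = (1/2)·(38/5) + (1/2)·(41/4) = 357/40.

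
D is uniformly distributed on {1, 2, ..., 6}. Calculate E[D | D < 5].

Given D < 5, D is equally likely to be any of {1, 2, 3, 4}.
E[D | D < 5] = (1 + 2 + 3 + 4) / 4 = 5/2.

5/2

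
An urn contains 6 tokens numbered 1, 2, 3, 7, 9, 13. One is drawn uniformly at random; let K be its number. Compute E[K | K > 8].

11

P(K > 8) = 1/3.
Σ over the event: 9·1/6 + 13·1/6 = 11/3.
E[K | K > 8] = (11/3) / (1/3) = 11.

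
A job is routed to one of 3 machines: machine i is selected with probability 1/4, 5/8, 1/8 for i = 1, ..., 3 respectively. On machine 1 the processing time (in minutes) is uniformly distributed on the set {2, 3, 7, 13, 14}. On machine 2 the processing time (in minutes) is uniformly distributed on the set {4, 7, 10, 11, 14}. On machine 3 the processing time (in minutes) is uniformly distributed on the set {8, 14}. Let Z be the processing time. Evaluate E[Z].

363/40

E[Z | machine 1] = (2+3+7+13+14)/5 = 39/5.
E[Z | machine 2] = (4+7+10+11+14)/5 = 46/5.
E[Z | machine 3] = (8+14)/2 = 11.
By the law of total expectation,
E[Z] = (1/4)·(39/5) + (5/8)·(46/5) + (1/8)·(11) = 363/40.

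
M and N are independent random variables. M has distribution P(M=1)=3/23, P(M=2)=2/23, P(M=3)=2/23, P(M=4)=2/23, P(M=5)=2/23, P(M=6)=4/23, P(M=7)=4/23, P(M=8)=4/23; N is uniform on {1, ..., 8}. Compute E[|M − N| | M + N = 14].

4/3

P(M + N = 14) = 3/46.
Summing |M−N|·P(x,y) over outcomes with M + N = 14 gives 2/23.
E[|M − N| | M + N = 14] = (2/23) / (3/46) = 4/3.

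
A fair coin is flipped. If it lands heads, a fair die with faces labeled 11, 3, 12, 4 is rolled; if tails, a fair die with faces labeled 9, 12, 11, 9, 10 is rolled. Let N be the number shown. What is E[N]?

E[N | heads] = (11+3+12+4)/4 = 15/2.
E[N | tails] = (9+12+11+9+10)/5 = 51/5.
By the law of total expectation,
E[N] = (1/2)·(15/2) + (1/2)·(51/5) = 177/20.

177/20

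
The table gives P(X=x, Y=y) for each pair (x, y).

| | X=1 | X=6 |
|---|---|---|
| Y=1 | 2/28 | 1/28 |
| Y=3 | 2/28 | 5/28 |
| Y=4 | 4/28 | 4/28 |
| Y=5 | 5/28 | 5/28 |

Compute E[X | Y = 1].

P(Y = 1) = 3/28.
Σ X·P over the event = 1·(2/28) + 6·(1/28) = 2/7.
E[X | Y = 1] = (2/7) / (3/28) = 8/3.

8/3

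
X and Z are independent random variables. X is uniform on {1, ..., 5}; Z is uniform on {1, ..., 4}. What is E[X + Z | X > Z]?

Outcomes with X > Z: (2,1), (3,1), (3,2), (4,1), (4,2), (4,3), (5,1), (5,2), (5,3), (5,4), each with probability 1/20.
E[X + Z | X > Z] = (3 + 4 + 5 + 5 + 6 + 7 + 6 + 7 + 8 + 9) / 10 = 6.

6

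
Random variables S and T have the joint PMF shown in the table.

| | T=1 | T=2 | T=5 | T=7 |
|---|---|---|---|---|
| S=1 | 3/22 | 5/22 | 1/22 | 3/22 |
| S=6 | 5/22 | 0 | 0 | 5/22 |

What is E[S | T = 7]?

33/8

P(T = 7) = 4/11.
Summing S·P(S=x,T=y) over the conditioning event gives 3/2.
E[S | T = 7] = (3/2) / (4/11) = 33/8.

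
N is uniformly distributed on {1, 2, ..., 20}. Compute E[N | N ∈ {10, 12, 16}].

38/3

P(N ∈ {10, 12, 16}) = 3/20.
Σ over the event: 10·1/20 + 12·1/20 + 16·1/20 = 19/10.
E[N | N ∈ {10, 12, 16}] = (19/10) / (3/20) = 38/3.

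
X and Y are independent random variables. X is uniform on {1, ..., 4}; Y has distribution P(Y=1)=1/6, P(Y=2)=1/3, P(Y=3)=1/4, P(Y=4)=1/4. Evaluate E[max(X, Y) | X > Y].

58/17

P(X > Y) = 17/48.
Summing max(X,Y)·P(x,y) over outcomes with X > Y gives 29/24.
E[max(X, Y) | X > Y] = (29/24) / (17/48) = 58/17.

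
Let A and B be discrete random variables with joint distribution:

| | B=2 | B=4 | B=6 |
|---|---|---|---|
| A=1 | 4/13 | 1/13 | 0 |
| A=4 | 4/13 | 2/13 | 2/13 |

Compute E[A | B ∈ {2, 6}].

14/5

P(B ∈ {2, 6}) = 10/13.
Σ A·P over the event = 1·(4/13) + 4·(4/13) + 4·(2/13) = 28/13.
E[A | B ∈ {2, 6}] = (28/13) / (10/13) = 14/5.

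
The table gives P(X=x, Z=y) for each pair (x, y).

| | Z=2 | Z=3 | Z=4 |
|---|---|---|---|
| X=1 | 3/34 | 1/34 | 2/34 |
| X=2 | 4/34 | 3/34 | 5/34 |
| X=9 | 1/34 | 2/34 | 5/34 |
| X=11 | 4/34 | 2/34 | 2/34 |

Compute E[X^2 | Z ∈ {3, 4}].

P(Z ∈ {3, 4}) = 11/17.
Σ X^2·P over the event = 1·(1/34) + 1·(2/34) + 4·(3/34) + 4·(5/34) + 81·(2/34) + 81·(5/34) + 121·(2/34) + 121·(2/34) = 543/17.
E[X^2 | Z ∈ {3, 4}] = (543/17) / (11/17) = 543/11.

543/11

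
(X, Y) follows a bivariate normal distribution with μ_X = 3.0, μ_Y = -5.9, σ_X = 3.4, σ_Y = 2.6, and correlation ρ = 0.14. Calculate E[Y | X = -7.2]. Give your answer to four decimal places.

-6.9920

E[Y | X=x] = μ_Y + ρ(σ_Y/σ_X)(x − μ_X) for jointly normal variables.
E[Y | X=-7.2] = -5.9 + (0.14)·(2.6/3.4)·(-7.2 − (3.0)) = -5.9 + (0.10706)·(-10.2) = -6.9920.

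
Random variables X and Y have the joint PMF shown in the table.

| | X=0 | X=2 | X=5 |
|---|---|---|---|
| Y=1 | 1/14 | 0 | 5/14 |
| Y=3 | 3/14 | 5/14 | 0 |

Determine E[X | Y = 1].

P(Y = 1) = 3/7.
Summing X·P(X=x,Y=y) over the conditioning event gives 25/14.
E[X | Y = 1] = (25/14) / (3/7) = 25/6.

25/6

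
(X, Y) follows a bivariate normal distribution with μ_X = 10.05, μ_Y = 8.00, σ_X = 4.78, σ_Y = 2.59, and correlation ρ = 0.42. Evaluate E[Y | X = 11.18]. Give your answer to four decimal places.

8.2572

For a bivariate normal, E[Y | X=x] = μ_Y + ρ·(σ_Y/σ_X)·(x − μ_X).
E[Y | X=11.18] = 8.00 + (0.42)·(2.59/4.78)·(11.18 − (10.05)) = 8.00 + (0.22757)·(1.13) = 8.2572.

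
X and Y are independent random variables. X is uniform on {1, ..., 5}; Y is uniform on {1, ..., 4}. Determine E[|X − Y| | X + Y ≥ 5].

P(X + Y ≥ 5) = 7/10.
Summing |X−Y|·P(x,y) over outcomes with X + Y ≥ 5 gives 6/5.
E[|X − Y| | X + Y ≥ 5] = (6/5) / (7/10) = 12/7.

12/7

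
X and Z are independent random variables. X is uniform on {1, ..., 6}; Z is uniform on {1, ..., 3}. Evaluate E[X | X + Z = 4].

Outcomes with X + Z = 4: (1,3), (2,2), (3,1), each with probability 1/18.
E[X | X + Z = 4] = (1 + 2 + 3) / 3 = 2.

2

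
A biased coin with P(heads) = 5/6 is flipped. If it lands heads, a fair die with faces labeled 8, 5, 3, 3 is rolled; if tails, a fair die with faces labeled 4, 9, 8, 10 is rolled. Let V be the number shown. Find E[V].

E[V | heads] = (8+5+3+3)/4 = 19/4.
E[V | tails] = (4+9+8+10)/4 = 31/4.
By the law of total expectation,
E[V] = (5/6)·(19/4) + (1/6)·(31/4) = 21/4.

21/4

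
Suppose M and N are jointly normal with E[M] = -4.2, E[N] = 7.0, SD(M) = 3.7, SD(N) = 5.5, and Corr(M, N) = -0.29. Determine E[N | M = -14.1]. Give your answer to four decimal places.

11.2677

E[N | M=x] = μ_N + ρ(σ_N/σ_M)(x − μ_M) for jointly normal variables.
E[N | M=-14.1] = 7.0 + (-0.29)·(5.5/3.7)·(-14.1 − (-4.2)) = 7.0 + (-0.43108)·(-9.9) = 11.2677.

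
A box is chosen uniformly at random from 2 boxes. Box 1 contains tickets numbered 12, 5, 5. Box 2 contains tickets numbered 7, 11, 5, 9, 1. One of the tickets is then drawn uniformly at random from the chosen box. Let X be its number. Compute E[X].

E[X | box 1] = (12+5+5)/3 = 22/3.
E[X | box 2] = (7+11+5+9+1)/5 = 33/5.
By the law of total expectation,
E[X] = (1/2)·(22/3) + (1/2)·(33/5) = 209/30.

209/30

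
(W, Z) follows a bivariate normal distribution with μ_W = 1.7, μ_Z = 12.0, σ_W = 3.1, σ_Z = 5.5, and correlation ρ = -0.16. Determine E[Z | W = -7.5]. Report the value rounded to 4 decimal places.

The regression of Z on W has slope ρ·σ_Z/σ_W and passes through (μ_W, μ_Z).
E[Z | W=-7.5] = 12.0 + (-0.16)·(5.5/3.1)·(-7.5 − (1.7)) = 12.0 + (-0.28387)·(-9.2) = 14.6116.

14.6116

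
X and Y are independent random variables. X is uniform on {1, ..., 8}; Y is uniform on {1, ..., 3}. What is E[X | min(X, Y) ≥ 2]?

5

P(min(X, Y) ≥ 2) = 7/12.
Summing X·P(x,y) over outcomes with min(X, Y) ≥ 2 gives 35/12.
E[X | min(X, Y) ≥ 2] = (35/12) / (7/12) = 5.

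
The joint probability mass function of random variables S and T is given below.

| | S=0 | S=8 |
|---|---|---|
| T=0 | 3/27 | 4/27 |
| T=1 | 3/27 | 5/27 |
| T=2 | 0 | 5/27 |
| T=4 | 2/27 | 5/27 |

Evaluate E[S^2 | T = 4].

P(T = 4) = 7/27.
Σ S^2·P over the event = 0·(2/27) + 64·(5/27) = 320/27.
E[S^2 | T = 4] = (320/27) / (7/27) = 320/7.

320/7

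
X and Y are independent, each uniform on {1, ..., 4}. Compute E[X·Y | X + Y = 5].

P(X + Y = 5) = 1/4.
Summing XY·P(x,y) over outcomes with X + Y = 5 gives 5/4.
E[X·Y | X + Y = 5] = (5/4) / (1/4) = 5.

5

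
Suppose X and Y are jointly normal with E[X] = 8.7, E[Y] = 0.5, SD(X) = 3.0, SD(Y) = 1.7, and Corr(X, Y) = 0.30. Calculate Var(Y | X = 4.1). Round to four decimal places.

2.6299

Var(Y | X=x) = (1 − ρ²)·σ_Y².
Var(Y | X=4.1) = (1.7)²·(1 − (0.30)²) = 2.89·0.91 = 2.6299.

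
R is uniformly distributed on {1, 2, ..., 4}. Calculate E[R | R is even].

Given R is even, R is equally likely to be any of {2, 4}.
E[R | R is even] = (2 + 4) / 2 = 3.

3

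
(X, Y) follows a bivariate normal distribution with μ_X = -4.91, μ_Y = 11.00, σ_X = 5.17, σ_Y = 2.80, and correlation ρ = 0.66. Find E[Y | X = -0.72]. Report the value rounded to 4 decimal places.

12.4977

E[Y | X=x] = μ_Y + ρ(σ_Y/σ_X)(x − μ_X) for jointly normal variables.
E[Y | X=-0.72] = 11.00 + (0.66)·(2.80/5.17)·(-0.72 − (-4.91)) = 11.00 + (0.35745)·(4.19) = 12.4977.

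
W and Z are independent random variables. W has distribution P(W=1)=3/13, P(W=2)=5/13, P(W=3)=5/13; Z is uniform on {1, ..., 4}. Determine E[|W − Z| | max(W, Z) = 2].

P(max(W, Z) = 2) = 1/4.
Summing |W−Z|·P(x,y) over outcomes with max(W, Z) = 2 gives 2/13.
E[|W − Z| | max(W, Z) = 2] = (2/13) / (1/4) = 8/13.

8/13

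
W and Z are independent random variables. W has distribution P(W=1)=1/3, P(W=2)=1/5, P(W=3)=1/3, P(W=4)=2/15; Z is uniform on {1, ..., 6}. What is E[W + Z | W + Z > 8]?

83/9

P(W + Z > 8) = 1/10.
Summing (W+Z)·P(x,y) over outcomes with W + Z > 8 gives 83/90.
E[W + Z | W + Z > 8] = (83/90) / (1/10) = 83/9.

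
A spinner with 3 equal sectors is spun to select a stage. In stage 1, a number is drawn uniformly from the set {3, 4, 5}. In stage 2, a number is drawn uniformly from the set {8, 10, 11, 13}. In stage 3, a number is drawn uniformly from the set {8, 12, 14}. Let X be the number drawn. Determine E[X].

E[X | stage 1] = (3+4+5)/3 = 4.
E[X | stage 2] = (8+10+11+13)/4 = 21/2.
E[X | stage 3] = (8+12+14)/3 = 34/3.
E[X] = (1/3)·(4) + (1/3)·(21/2) + (1/3)·(34/3) = 155/18.

155/18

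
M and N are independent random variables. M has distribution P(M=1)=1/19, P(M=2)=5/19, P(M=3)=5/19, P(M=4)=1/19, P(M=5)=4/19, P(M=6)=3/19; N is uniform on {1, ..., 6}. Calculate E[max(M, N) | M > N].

222/49

P(M > N) = 49/114.
Summing max(M,N)·P(x,y) over outcomes with M > N gives 37/19.
E[max(M, N) | M > N] = (37/19) / (49/114) = 222/49.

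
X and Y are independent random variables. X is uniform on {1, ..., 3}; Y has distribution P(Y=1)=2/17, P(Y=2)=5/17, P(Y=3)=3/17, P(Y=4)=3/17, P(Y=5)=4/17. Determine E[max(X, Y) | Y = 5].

5

P(Y = 5) = 4/17.
Summing max(X,Y)·P(x,y) over outcomes with Y = 5 gives 20/17.
E[max(X, Y) | Y = 5] = (20/17) / (4/17) = 5.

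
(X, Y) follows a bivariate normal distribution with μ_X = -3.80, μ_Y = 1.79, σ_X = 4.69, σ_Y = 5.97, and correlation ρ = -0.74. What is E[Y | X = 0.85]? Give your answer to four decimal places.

For a bivariate normal, E[Y | X=x] = μ_Y + ρ·(σ_Y/σ_X)·(x − μ_X).
E[Y | X=0.85] = 1.79 + (-0.74)·(5.97/4.69)·(0.85 − (-3.80)) = 1.79 + (-0.94196)·(4.65) = -2.5901.

-2.5901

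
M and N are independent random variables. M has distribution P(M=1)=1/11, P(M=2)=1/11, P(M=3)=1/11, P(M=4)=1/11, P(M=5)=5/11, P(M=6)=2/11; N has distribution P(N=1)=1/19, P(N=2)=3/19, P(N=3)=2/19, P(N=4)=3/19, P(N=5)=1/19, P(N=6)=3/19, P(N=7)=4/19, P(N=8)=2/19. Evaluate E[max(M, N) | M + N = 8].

P(M + N = 8) = 27/209.
Summing max(M,N)·P(x,y) over outcomes with M + N = 8 gives 149/209.
E[max(M, N) | M + N = 8] = (149/209) / (27/209) = 149/27.

149/27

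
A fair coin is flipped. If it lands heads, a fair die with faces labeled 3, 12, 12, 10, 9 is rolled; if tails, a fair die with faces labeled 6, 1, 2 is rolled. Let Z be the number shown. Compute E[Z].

61/10

E[Z | heads] = (3+12+12+10+9)/5 = 46/5.
E[Z | tails] = (6+1+2)/3 = 3.
E[Z] = (1/2)·(46/5) + (1/2)·(3) = 61/10.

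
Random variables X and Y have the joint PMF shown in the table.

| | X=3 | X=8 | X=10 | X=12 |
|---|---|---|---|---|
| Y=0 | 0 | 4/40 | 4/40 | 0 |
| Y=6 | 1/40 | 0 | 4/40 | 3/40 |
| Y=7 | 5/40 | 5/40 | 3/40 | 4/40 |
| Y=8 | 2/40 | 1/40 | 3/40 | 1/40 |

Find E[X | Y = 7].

P(Y = 7) = 17/40.
Summing X·P(X=x,Y=y) over the conditioning event gives 133/40.
E[X | Y = 7] = (133/40) / (17/40) = 133/17.

133/17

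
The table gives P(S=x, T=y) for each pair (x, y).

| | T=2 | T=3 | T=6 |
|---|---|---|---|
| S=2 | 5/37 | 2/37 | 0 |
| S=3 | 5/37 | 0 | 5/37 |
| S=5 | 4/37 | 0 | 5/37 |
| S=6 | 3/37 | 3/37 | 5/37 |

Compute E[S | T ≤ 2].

P(T ≤ 2) = 17/37.
Σ S·P over the event = 2·(5/37) + 3·(5/37) + 5·(4/37) + 6·(3/37) = 63/37.
E[S | T ≤ 2] = (63/37) / (17/37) = 63/17.

63/17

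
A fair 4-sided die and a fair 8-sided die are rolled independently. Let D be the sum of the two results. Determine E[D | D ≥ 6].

92/11

P(D ≥ 6) = 11/16.
Σ over the event: 6·1/8 + 7·1/8 + 8·1/8 + 9·1/8 + 10·3/32 + 11·1/16 + 12·1/32 = 23/4.
E[D | D ≥ 6] = (23/4) / (11/16) = 92/11.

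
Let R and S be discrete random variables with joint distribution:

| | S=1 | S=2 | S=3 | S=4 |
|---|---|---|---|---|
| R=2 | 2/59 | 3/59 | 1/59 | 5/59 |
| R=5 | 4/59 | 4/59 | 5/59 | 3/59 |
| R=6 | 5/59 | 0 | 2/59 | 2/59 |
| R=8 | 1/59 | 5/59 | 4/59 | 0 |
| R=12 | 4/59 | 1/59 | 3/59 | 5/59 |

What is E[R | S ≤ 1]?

P(S ≤ 1) = 16/59.
Σ R·P over the event = 2·(2/59) + 5·(4/59) + 6·(5/59) + 8·(1/59) + 12·(4/59) = 110/59.
E[R | S ≤ 1] = (110/59) / (16/59) = 55/8.

55/8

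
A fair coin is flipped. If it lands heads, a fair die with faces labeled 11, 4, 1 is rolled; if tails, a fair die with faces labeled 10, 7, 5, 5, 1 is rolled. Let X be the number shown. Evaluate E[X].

82/15

E[X | heads] = (11+4+1)/3 = 16/3.
E[X | tails] = (10+7+5+5+1)/5 = 28/5.
By the law of total expectation,
E[X] = (1/2)·(16/3) + (1/2)·(28/5) = 82/15.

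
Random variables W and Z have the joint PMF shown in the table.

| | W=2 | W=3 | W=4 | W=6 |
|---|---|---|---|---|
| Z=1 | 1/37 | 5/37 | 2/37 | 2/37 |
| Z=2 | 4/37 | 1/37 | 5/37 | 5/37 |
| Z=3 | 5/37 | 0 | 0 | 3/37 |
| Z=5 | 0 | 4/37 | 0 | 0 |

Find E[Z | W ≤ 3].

51/20

P(W ≤ 3) = 20/37.
Σ Z·P over the event = 1·(1/37) + 2·(4/37) + 3·(5/37) + 1·(5/37) + 2·(1/37) + 5·(4/37) = 51/37.
E[Z | W ≤ 3] = (51/37) / (20/37) = 51/20.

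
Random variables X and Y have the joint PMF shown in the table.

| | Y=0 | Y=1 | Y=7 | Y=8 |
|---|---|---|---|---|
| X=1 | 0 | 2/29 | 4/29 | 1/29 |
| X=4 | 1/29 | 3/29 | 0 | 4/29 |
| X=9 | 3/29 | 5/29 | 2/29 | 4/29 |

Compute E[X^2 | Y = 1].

91/2

P(Y = 1) = 10/29.
Σ X^2·P over the event = 1·(2/29) + 16·(3/29) + 81·(5/29) = 455/29.
E[X^2 | Y = 1] = (455/29) / (10/29) = 91/2.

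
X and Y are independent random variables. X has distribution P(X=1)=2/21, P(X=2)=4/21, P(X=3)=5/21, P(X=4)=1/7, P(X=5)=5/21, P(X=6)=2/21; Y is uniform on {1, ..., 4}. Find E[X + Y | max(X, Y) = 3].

P(max(X, Y) = 3) = 1/4.
Summing (X+Y)·P(x,y) over outcomes with max(X, Y) = 3 gives 103/84.
E[X + Y | max(X, Y) = 3] = (103/84) / (1/4) = 103/21.

103/21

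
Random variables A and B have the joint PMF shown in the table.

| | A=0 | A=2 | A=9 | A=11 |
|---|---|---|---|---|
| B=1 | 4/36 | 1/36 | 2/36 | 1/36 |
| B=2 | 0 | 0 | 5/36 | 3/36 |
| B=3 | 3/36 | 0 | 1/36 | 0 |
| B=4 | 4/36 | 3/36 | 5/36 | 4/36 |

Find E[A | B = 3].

9/4

P(B = 3) = 1/9.
Summing A·P(A=x,B=y) over the conditioning event gives 1/4.
E[A | B = 3] = (1/4) / (1/9) = 9/4.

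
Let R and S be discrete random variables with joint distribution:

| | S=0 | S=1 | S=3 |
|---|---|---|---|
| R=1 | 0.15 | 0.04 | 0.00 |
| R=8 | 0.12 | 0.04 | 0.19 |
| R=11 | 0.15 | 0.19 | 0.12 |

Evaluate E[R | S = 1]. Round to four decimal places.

9.0741

P(S = 1) = 0.27.
Σ R·P over the event = 1·(0.04) + 8·(0.04) + 11·(0.19) = 2.45.
E[R | S = 1] = (2.45) / (0.27) = 9.0741.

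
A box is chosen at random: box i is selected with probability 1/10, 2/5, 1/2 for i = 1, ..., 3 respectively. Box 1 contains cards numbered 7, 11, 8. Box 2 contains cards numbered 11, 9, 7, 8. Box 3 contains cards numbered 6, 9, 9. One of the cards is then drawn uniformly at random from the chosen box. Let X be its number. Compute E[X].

E[X | box 1] = (7+11+8)/3 = 26/3.
E[X | box 2] = (11+9+7+8)/4 = 35/4.
E[X | box 3] = (6+9+9)/3 = 8.
By the law of total expectation,
E[X] = (1/10)·(26/3) + (2/5)·(35/4) + (1/2)·(8) = 251/30.

251/30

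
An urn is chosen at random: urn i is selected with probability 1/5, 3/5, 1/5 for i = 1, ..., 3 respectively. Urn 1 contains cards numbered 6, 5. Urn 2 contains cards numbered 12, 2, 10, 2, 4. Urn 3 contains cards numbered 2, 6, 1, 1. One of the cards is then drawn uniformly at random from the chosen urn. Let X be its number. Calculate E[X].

26/5

E[X | urn 1] = (6+5)/2 = 11/2.
E[X | urn 2] = (12+2+10+2+4)/5 = 6.
E[X | urn 3] = (2+6+1+1)/4 = 5/2.
By the law of total expectation,
E[X] = (1/5)·(11/2) + (3/5)·(6) + (1/5)·(5/2) = 26/5.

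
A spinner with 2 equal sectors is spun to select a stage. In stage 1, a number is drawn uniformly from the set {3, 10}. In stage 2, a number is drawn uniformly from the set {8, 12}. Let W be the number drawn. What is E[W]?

33/4

E[W | stage 1] = (3+10)/2 = 13/2.
E[W | stage 2] = (8+12)/2 = 10.
E[W] = (1/2)·(13/2) + (1/2)·(10) = 33/4.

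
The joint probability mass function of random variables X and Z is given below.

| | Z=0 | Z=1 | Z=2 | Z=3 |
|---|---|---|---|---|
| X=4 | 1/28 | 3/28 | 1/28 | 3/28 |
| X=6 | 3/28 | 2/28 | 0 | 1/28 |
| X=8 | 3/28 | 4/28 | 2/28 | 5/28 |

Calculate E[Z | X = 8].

23/14

P(X = 8) = 1/2.
Summing Z·P(X=x,Z=y) over the conditioning event gives 23/28.
E[Z | X = 8] = (23/28) / (1/2) = 23/14.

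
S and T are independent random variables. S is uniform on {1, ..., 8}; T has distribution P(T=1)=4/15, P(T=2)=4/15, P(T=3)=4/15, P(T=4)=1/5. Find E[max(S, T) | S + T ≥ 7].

205/33

P(S + T ≥ 7) = 11/20.
Summing max(S,T)·P(x,y) over outcomes with S + T ≥ 7 gives 41/12.
E[max(S, T) | S + T ≥ 7] = (41/12) / (11/20) = 205/33.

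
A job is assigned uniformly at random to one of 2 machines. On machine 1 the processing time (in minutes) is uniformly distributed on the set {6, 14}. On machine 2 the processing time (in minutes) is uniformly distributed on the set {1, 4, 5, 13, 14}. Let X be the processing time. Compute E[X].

87/10

E[X | machine 1] = (6+14)/2 = 10.
E[X | machine 2] = (1+4+5+13+14)/5 = 37/5.
E[X] = (1/2)·(10) + (1/2)·(37/5) = 87/10.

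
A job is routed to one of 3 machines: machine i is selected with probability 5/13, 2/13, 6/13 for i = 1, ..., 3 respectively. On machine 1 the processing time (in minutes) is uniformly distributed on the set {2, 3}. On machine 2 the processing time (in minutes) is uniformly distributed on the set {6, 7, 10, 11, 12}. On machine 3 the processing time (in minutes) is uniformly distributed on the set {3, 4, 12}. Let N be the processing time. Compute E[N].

53/10

E[N | machine 1] = (2+3)/2 = 5/2.
E[N | machine 2] = (6+7+10+11+12)/5 = 46/5.
E[N | machine 3] = (3+4+12)/3 = 19/3.
By the law of total expectation,
E[N] = (5/13)·(5/2) + (2/13)·(46/5) + (6/13)·(19/3) = 53/10.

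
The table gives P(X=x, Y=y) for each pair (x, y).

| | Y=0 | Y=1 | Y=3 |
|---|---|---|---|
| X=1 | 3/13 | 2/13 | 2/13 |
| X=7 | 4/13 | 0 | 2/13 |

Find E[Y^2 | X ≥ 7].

3

P(X ≥ 7) = 6/13.
Σ Y^2·P over the event = 0·(4/13) + 9·(2/13) = 18/13.
E[Y^2 | X ≥ 7] = (18/13) / (6/13) = 3.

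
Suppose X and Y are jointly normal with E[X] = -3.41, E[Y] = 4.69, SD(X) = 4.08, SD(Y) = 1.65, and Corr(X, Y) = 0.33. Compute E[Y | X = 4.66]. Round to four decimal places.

E[Y | X=x] = μ_Y + ρ(σ_Y/σ_X)(x − μ_X) for jointly normal variables.
E[Y | X=4.66] = 4.69 + (0.33)·(1.65/4.08)·(4.66 − (-3.41)) = 4.69 + (0.13346)·(8.07) = 5.7670.

5.7670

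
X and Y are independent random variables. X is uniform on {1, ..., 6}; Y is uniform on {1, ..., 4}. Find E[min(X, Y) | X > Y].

15/7

P(X > Y) = 7/12.
Summing min(X,Y)·P(x,y) over outcomes with X > Y gives 5/4.
E[min(X, Y) | X > Y] = (5/4) / (7/12) = 15/7.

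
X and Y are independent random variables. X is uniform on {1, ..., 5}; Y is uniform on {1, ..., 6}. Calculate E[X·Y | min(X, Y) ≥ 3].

18

P(min(X, Y) ≥ 3) = 2/5.
Summing XY·P(x,y) over outcomes with min(X, Y) ≥ 3 gives 36/5.
E[X·Y | min(X, Y) ≥ 3] = (36/5) / (2/5) = 18.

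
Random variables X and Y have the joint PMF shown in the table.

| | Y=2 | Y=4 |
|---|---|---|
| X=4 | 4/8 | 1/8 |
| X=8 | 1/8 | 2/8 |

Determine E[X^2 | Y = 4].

48

P(Y = 4) = 3/8.
Σ X^2·P over the event = 16·(1/8) + 64·(2/8) = 18.
E[X^2 | Y = 4] = (18) / (3/8) = 48.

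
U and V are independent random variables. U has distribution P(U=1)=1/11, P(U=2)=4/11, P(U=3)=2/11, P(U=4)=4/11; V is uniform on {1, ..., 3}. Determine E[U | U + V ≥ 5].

P(U + V ≥ 5) = 20/33.
Summing U·P(x,y) over outcomes with U + V ≥ 5 gives 68/33.
E[U | U + V ≥ 5] = (68/33) / (20/33) = 17/5.

17/5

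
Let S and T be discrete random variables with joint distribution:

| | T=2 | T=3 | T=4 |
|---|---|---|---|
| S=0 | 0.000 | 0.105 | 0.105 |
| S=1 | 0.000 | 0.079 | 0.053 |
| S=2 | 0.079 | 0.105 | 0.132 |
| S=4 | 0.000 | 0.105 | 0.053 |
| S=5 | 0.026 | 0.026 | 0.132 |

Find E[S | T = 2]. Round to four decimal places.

P(T = 2) = 0.105.
Σ S·P over the event = 2·(0.079) + 5·(0.026) = 0.288.
E[S | T = 2] = (0.288) / (0.105) = 2.7429.

2.7429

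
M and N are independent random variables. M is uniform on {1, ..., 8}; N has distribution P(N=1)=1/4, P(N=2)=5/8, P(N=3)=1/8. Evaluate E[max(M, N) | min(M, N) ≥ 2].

211/42

P(min(M, N) ≥ 2) = 21/32.
Summing max(M,N)·P(x,y) over outcomes with min(M, N) ≥ 2 gives 211/64.
E[max(M, N) | min(M, N) ≥ 2] = (211/64) / (21/32) = 211/42.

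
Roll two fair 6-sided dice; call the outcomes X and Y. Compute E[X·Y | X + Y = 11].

P(X + Y = 11) = 1/18.
Summing XY·P(x,y) over outcomes with X + Y = 11 gives 5/3.
E[X·Y | X + Y = 11] = (5/3) / (1/18) = 30.

30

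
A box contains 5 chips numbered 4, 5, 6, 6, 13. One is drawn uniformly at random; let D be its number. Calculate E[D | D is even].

16/3

P(D is even) = 3/5.
Σ over the event: 4·1/5 + 6·2/5 = 16/5.
E[D | D is even] = (16/5) / (3/5) = 16/3.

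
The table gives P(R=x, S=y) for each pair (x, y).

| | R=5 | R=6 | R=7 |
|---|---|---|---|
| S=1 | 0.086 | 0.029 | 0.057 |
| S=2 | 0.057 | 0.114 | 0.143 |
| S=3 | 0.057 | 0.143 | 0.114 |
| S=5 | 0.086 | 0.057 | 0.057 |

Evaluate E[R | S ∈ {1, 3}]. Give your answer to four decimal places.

6.0576

P(S ∈ {1, 3}) = 0.486.
Σ R·P over the event = 5·(0.086) + 5·(0.057) + 6·(0.029) + 6·(0.143) + 7·(0.057) + 7·(0.114) = 2.944.
E[R | S ∈ {1, 3}] = (2.944) / (0.486) = 6.0576.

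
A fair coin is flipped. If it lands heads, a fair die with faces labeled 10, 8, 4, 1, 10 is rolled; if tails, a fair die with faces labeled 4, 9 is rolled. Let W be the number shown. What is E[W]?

E[W | heads] = (10+8+4+1+10)/5 = 33/5.
E[W | tails] = (4+9)/2 = 13/2.
E[W] = (1/2)·(33/5) + (1/2)·(13/2) = 131/20.

131/20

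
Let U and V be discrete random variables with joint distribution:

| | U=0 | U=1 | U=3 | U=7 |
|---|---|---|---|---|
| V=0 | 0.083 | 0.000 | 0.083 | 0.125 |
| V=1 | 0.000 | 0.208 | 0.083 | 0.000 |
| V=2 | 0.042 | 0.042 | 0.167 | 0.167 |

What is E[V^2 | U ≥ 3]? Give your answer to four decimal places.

P(U ≥ 3) = 0.625.
Σ V^2·P over the event = 0·(0.083) + 1·(0.083) + 4·(0.167) + 0·(0.125) + 4·(0.167) = 1.419.
E[V^2 | U ≥ 3] = (1.419) / (0.625) = 2.2704.

2.2704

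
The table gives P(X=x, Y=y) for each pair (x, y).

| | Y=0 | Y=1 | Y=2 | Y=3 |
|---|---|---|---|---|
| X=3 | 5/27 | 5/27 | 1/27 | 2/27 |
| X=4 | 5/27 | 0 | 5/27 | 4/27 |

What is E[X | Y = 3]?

P(Y = 3) = 2/9.
Σ X·P over the event = 3·(2/27) + 4·(4/27) = 22/27.
E[X | Y = 3] = (22/27) / (2/9) = 11/3.

11/3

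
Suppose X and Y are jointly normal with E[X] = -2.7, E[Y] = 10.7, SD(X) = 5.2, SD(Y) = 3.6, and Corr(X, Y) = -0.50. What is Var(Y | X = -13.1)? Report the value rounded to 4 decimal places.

Var(Y | X=x) = (1 − ρ²)·σ_Y².
Var(Y | X=-13.1) = (3.6)²·(1 − (-0.50)²) = 12.96·0.75 = 9.7200.

9.7200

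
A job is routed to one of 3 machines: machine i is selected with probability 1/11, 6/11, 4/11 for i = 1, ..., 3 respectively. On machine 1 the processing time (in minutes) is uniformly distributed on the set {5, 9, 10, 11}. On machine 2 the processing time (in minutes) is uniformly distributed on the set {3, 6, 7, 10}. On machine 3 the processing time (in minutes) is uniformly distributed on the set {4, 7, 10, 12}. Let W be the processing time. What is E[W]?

E[W | machine 1] = (5+9+10+11)/4 = 35/4.
E[W | machine 2] = (3+6+7+10)/4 = 13/2.
E[W | machine 3] = (4+7+10+12)/4 = 33/4.
E[W] = (1/11)·(35/4) + (6/11)·(13/2) + (4/11)·(33/4) = 323/44.

323/44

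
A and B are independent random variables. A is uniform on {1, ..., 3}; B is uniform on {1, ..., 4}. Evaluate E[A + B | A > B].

4

Outcomes with A > B: (2,1), (3,1), (3,2), each with probability 1/12.
E[A + B | A > B] = (3 + 4 + 5) / 3 = 4.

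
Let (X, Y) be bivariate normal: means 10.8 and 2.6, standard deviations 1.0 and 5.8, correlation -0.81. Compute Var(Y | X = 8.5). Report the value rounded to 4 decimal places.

11.5688

The conditional variance in a bivariate normal is σ_Y²(1 − ρ²), independent of x.
Var(Y | X=8.5) = (5.8)²·(1 − (-0.81)²) = 33.64·0.3439 = 11.5688.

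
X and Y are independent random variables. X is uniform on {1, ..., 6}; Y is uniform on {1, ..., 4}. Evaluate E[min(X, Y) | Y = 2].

P(Y = 2) = 1/4.
Summing min(X,Y)·P(x,y) over outcomes with Y = 2 gives 11/24.
E[min(X, Y) | Y = 2] = (11/24) / (1/4) = 11/6.

11/6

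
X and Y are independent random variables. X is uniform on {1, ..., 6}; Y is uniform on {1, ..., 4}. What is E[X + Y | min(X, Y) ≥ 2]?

7

P(min(X, Y) ≥ 2) = 5/8.
Summing (X+Y)·P(x,y) over outcomes with min(X, Y) ≥ 2 gives 35/8.
E[X + Y | min(X, Y) ≥ 2] = (35/8) / (5/8) = 7.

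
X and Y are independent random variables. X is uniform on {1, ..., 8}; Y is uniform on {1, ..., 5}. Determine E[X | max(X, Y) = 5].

P(max(X, Y) = 5) = 9/40.
Summing X·P(x,y) over outcomes with max(X, Y) = 5 gives 7/8.
E[X | max(X, Y) = 5] = (7/8) / (9/40) = 35/9.

35/9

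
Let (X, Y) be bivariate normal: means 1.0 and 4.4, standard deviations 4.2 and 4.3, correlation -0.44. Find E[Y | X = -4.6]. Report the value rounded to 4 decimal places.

6.9227

The regression of Y on X has slope ρ·σ_Y/σ_X and passes through (μ_X, μ_Y).
E[Y | X=-4.6] = 4.4 + (-0.44)·(4.3/4.2)·(-4.6 − (1.0)) = 4.4 + (-0.45048)·(-5.6) = 6.9227.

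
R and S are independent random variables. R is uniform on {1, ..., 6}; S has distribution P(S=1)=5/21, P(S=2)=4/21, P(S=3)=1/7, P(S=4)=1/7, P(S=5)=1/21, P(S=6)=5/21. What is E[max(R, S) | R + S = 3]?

P(R + S = 3) = 1/14.
Summing max(R,S)·P(x,y) over outcomes with R + S = 3 gives 1/7.
E[max(R, S) | R + S = 3] = (1/7) / (1/14) = 2.

2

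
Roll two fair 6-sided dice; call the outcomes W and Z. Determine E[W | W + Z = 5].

5/2

Outcomes with W + Z = 5: (1,4), (2,3), (3,2), (4,1), each with probability 1/36.
E[W | W + Z = 5] = (1 + 2 + 3 + 4) / 4 = 5/2.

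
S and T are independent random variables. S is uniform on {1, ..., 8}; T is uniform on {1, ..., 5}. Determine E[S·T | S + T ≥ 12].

Outcomes with S + T ≥ 12: (7,5), (8,4), (8,5), each with probability 1/40.
E[S·T | S + T ≥ 12] = (35 + 32 + 40) / 3 = 107/3.

107/3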